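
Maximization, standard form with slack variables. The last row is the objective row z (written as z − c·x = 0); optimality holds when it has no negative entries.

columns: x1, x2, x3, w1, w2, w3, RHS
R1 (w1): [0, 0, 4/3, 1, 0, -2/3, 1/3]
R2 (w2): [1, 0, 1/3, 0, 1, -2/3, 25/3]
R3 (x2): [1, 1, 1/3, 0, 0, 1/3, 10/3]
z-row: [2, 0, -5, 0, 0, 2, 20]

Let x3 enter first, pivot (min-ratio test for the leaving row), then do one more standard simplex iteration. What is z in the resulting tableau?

Ratio test on column x3 — row 1: (1/3)/(4/3) = 1/4; row 2: (25/3)/(1/3) = 25; row 3: (10/3)/(1/3) = 10. Minimum is 1/4 at row 1 (w1 leaves); pivot element 4/3.
Pivot on row 1; the z-row RHS becomes 20 − (-5)·(1/4) = 85/4.
Next entering variable (most negative z-row entry -1/2): w3.
Ratio test on column w3 — row 1: entry -1/2 ≤ 0; row 2: entry -1/2 ≤ 0; row 3: (13/4)/(1/2) = 13/2. Minimum is 13/2 at row 3 (x2 leaves); pivot element 1/2.
After the second pivot the z-row RHS is 85/4 − (-1/2)·(13/2) = 49/2.

49/2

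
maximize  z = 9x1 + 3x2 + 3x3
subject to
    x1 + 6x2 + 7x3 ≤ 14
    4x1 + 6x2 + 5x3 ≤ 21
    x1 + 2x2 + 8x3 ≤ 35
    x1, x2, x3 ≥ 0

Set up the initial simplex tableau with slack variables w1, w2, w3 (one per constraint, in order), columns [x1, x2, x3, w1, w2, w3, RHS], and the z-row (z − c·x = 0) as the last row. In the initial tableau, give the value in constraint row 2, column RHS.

21

The RHS of constraint 2 is b_2 = 21.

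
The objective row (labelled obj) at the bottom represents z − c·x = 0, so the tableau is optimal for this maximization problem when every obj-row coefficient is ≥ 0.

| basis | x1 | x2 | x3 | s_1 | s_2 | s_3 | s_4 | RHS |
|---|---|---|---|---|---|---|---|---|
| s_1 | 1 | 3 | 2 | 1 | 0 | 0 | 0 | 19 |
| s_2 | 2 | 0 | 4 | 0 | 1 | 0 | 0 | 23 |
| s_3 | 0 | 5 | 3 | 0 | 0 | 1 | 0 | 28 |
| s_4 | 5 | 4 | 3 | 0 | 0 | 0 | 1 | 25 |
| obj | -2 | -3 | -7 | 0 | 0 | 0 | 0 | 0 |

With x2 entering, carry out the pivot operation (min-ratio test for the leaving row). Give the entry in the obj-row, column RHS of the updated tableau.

Ratio test on column x2 — row 1: 19/3 = 19/3; row 2: entry 0 ≤ 0; row 3: 28/5 = 28/5; row 4: 25/4 = 25/4. Minimum is 28/5 at row 3 (s_3 leaves); pivot element 5.
Divide row 3 by 5; eliminate column x2 from the other rows.
obj-row update in column RHS: 0 − (-3)·(28/5) = 84/5.

84/5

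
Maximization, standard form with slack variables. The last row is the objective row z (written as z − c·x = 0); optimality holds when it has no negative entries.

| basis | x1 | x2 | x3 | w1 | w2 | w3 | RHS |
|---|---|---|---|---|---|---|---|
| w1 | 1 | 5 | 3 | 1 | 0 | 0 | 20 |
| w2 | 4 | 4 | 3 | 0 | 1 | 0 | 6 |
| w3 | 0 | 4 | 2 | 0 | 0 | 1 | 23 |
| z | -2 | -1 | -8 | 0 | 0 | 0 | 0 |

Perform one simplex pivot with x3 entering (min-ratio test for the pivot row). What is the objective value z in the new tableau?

16

Ratio test on column x3 — row 1: 20/3 = 20/3; row 2: 6/3 = 2; row 3: 23/2 = 23/2. Minimum is 2 at row 2 (w2 leaves); pivot element 3.
Pivot on row 2; the z-row RHS becomes 0 − (-8)·2 = 16.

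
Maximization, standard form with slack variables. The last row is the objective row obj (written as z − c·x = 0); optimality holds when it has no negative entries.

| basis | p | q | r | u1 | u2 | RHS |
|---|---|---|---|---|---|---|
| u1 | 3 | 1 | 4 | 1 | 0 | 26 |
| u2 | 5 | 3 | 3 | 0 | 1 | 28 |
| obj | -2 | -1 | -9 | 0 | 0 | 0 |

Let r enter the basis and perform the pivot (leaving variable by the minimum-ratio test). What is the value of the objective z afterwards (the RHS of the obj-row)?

Ratio test on column r — row 1: 26/4 = 13/2; row 2: 28/3 = 28/3. Minimum is 13/2 at row 1 (u1 leaves); pivot element 4.
Pivot on row 1; the obj-row RHS becomes 0 − (-9)·(13/2) = 117/2.

117/2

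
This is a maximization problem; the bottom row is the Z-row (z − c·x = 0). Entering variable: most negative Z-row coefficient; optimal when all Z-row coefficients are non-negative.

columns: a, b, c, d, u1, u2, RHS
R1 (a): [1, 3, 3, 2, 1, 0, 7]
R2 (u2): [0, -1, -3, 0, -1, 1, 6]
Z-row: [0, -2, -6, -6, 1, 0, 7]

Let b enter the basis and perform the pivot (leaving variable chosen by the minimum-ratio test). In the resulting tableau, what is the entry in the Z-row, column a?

Ratio test on column b — row 1: 7/3 = 7/3; row 2: entry -1 ≤ 0. Minimum is 7/3 at row 1 (a leaves); pivot element 3.
Divide row 1 by 3; eliminate column b from the other rows.
Z-row update in column a: 0 − (-2)·(1/3) = 2/3.

2/3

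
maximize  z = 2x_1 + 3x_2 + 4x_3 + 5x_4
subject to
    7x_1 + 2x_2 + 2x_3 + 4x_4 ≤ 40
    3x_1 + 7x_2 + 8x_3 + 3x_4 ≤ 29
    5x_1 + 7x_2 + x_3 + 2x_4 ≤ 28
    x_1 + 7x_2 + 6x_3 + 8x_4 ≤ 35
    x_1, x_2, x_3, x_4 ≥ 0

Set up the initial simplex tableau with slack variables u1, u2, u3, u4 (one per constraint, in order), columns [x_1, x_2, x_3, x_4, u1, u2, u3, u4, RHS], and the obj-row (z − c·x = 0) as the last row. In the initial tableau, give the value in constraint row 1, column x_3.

Constraint 1 has coefficient 2 on x_3.

2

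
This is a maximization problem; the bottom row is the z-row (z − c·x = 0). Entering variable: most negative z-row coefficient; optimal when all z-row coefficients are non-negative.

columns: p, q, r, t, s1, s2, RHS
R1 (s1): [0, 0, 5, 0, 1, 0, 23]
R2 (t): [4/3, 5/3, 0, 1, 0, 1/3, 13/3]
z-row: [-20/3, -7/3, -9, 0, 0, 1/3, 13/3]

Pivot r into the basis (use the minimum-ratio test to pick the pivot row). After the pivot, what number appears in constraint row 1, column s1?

1/5

Ratio test on column r — row 1: 23/5 = 23/5; row 2: entry 0 ≤ 0. Minimum is 23/5 at row 1 (s1 leaves); pivot element 5.
Divide row 1 by 5; eliminate column r from the other rows.
In the new row 1, the s1 entry is the old entry divided by the pivot: 1/5 = 1/5.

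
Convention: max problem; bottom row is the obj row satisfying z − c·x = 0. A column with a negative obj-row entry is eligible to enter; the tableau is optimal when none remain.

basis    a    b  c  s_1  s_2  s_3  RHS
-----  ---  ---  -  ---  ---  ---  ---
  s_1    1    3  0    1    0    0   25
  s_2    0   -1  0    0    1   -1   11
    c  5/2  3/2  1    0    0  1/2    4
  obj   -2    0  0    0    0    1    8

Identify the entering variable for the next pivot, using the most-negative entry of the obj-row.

a

Negative obj-row entries: a: -2.
The most negative is -2 in column a, so a enters.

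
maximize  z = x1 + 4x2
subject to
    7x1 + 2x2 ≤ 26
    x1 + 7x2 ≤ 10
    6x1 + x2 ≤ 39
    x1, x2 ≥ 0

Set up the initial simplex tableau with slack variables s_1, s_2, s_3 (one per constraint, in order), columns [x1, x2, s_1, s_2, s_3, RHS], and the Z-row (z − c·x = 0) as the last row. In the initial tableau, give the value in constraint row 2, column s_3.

0

Slack s_3 belongs to constraint 3; its column is the unit vector e_3, so the entry in row 2 is 0.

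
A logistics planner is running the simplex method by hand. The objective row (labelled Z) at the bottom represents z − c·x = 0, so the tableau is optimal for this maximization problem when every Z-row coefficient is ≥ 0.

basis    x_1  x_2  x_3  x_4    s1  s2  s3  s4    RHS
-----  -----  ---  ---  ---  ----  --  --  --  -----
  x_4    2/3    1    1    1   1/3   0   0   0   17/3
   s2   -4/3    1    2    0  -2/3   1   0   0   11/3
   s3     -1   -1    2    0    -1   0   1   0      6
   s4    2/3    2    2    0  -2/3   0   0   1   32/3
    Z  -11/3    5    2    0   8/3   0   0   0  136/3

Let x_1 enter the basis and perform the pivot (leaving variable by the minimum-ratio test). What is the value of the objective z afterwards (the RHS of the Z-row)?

153/2

Ratio test on column x_1 — row 1: (17/3)/(2/3) = 17/2; row 2: entry -4/3 ≤ 0; row 3: entry -1 ≤ 0; row 4: (32/3)/(2/3) = 16. Minimum is 17/2 at row 1 (x_4 leaves); pivot element 2/3.
Pivot on row 1; the Z-row RHS becomes 136/3 − (-11/3)·(17/2) = 153/2.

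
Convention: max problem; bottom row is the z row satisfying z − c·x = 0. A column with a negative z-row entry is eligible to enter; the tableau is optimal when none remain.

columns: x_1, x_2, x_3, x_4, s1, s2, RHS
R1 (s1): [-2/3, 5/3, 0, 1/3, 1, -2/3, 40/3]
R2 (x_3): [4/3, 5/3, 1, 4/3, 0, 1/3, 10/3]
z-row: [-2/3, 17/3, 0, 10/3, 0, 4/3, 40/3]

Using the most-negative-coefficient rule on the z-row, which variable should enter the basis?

Negative z-row entries: x_1: -2/3.
The most negative is -2/3 in column x_1, so x_1 enters.

x_1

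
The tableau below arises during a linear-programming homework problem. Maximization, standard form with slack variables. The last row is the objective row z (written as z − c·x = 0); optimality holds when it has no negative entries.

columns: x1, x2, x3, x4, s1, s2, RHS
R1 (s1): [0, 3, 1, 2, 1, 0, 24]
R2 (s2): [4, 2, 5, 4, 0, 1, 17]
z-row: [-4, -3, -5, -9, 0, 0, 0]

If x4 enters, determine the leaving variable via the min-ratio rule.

s2

Column x4 entries and ratios — s1: 24/2 = 12; s2: 17/4 = 17/4.
Smallest ratio is 17/4 in the row of s2, so s2 leaves.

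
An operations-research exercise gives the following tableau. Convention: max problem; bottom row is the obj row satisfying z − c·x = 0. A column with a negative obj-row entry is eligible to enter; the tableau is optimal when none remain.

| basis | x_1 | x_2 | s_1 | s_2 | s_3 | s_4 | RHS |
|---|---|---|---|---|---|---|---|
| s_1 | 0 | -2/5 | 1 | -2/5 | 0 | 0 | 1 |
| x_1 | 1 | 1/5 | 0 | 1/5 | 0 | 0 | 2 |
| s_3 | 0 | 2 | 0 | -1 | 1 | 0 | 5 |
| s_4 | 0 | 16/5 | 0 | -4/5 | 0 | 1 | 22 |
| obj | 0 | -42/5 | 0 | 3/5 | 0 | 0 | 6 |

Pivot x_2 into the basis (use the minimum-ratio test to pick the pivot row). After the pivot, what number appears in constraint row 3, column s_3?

1/2

Ratio test on column x_2 — row 1: entry -2/5 ≤ 0; row 2: 2/(1/5) = 10; row 3: 5/2 = 5/2; row 4: 22/(16/5) = 55/8. Minimum is 5/2 at row 3 (s_3 leaves); pivot element 2.
Divide row 3 by 2; eliminate column x_2 from the other rows.
In the new row 3, the s_3 entry is the old entry divided by the pivot: 1/2 = 1/2.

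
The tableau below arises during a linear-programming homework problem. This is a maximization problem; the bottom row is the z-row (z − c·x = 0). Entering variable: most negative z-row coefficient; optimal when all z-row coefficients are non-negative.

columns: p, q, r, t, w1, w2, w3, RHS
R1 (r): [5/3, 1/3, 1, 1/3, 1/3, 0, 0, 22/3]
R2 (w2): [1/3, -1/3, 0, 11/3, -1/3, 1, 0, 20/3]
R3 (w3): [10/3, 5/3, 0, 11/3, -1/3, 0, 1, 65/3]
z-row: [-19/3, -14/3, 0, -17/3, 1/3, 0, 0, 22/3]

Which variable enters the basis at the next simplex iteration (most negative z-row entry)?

p

Negative z-row entries: p: -19/3, q: -14/3, t: -17/3.
The most negative is -19/3 in column p, so p enters.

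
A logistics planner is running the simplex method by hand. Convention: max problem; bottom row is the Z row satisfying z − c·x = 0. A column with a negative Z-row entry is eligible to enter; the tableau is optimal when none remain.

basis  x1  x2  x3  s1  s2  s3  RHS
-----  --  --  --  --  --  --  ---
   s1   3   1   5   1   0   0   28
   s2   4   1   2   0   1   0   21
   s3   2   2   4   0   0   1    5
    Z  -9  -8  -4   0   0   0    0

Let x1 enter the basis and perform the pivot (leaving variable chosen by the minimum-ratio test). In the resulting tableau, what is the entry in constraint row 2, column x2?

-3

Ratio test on column x1 — row 1: 28/3 = 28/3; row 2: 21/4 = 21/4; row 3: 5/2 = 5/2. Minimum is 5/2 at row 3 (s3 leaves); pivot element 2.
Divide row 3 by 2; eliminate column x1 from the other rows.
Row 2 update in column x2: 1 − 4·1 = -3.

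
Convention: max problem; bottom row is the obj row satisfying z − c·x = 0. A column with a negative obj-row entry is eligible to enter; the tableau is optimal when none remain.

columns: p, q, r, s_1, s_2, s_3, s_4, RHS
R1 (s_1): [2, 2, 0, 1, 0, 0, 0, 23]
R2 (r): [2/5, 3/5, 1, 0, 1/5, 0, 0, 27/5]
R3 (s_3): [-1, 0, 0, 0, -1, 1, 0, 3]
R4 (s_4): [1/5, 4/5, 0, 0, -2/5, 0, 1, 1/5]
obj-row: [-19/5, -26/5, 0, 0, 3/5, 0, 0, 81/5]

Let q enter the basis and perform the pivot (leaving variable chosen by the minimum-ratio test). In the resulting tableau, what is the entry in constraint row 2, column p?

Ratio test on column q — row 1: 23/2 = 23/2; row 2: (27/5)/(3/5) = 9; row 3: entry 0 ≤ 0; row 4: (1/5)/(4/5) = 1/4. Minimum is 1/4 at row 4 (s_4 leaves); pivot element 4/5.
Divide row 4 by 4/5; eliminate column q from the other rows.
Row 2 update in column p: 2/5 − (3/5)·(1/4) = 1/4.

1/4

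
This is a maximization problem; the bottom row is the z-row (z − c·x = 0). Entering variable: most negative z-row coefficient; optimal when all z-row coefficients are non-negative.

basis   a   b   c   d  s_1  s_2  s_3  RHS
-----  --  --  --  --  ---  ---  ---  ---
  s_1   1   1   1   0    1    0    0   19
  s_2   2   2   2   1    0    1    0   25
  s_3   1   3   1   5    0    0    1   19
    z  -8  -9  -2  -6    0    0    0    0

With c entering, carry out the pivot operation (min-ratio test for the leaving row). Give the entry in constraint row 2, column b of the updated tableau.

Ratio test on column c — row 1: 19/1 = 19; row 2: 25/2 = 25/2; row 3: 19/1 = 19. Minimum is 25/2 at row 2 (s_2 leaves); pivot element 2.
Divide row 2 by 2; eliminate column c from the other rows.
In the new row 2, the b entry is the old entry divided by the pivot: 2/2 = 1.

1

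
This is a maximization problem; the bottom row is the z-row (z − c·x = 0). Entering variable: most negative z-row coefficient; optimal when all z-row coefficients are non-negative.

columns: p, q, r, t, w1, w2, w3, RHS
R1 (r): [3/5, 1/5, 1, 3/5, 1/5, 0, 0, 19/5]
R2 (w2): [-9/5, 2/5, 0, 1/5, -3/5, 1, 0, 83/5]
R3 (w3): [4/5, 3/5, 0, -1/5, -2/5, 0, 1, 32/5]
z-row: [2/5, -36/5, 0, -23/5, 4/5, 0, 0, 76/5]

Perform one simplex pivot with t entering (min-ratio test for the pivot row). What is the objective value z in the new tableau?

Ratio test on column t — row 1: (19/5)/(3/5) = 19/3; row 2: (83/5)/(1/5) = 83; row 3: entry -1/5 ≤ 0. Minimum is 19/3 at row 1 (r leaves); pivot element 3/5.
Pivot on row 1; the z-row RHS becomes 76/5 − (-23/5)·(19/3) = 133/3.

133/3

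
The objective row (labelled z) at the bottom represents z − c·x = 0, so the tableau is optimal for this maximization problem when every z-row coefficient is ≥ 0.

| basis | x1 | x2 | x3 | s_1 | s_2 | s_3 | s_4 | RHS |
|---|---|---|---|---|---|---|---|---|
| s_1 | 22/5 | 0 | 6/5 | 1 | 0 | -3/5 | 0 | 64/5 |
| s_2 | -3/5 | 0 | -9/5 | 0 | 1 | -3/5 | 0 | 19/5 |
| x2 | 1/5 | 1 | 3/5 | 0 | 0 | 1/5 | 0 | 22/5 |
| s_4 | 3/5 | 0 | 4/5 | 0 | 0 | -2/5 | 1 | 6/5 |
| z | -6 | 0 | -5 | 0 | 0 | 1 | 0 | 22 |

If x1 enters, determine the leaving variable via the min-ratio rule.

Column x1 entries and ratios — s_1: (64/5)/(22/5) = 32/11; s_2: -3/5 ≤ 0, skip; x2: (22/5)/(1/5) = 22; s_4: (6/5)/(3/5) = 2.
Smallest ratio is 2 in the row of s_4, so s_4 leaves.

s_4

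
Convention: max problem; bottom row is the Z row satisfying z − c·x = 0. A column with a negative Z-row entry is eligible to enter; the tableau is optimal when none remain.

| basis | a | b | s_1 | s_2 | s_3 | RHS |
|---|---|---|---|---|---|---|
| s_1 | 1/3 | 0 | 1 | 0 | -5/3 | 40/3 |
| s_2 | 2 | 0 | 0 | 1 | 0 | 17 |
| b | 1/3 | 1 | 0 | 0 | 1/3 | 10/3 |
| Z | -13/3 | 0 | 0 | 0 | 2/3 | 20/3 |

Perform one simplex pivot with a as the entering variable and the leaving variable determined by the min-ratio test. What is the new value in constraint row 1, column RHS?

Ratio test on column a — row 1: (40/3)/(1/3) = 40; row 2: 17/2 = 17/2; row 3: (10/3)/(1/3) = 10. Minimum is 17/2 at row 2 (s_2 leaves); pivot element 2.
Divide row 2 by 2; eliminate column a from the other rows.
Row 1 update in column RHS: 40/3 − (1/3)·(17/2) = 21/2.

21/2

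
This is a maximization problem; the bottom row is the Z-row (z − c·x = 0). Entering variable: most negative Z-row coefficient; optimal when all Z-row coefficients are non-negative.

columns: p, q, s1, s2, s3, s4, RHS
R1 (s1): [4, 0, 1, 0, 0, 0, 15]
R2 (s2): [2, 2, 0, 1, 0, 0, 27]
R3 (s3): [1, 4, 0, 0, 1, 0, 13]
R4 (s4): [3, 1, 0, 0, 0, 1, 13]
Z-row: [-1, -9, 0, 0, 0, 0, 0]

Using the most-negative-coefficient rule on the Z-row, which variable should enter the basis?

Negative Z-row entries: p: -1, q: -9.
The most negative is -9 in column q, so q enters.

q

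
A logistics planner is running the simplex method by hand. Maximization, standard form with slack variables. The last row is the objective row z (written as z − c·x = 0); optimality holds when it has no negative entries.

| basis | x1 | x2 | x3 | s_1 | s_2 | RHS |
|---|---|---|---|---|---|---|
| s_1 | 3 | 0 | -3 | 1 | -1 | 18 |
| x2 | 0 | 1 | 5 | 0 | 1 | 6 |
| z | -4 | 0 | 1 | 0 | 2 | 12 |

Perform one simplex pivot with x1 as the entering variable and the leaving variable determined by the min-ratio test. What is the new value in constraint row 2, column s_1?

Ratio test on column x1 — row 1: 18/3 = 6; row 2: entry 0 ≤ 0. Minimum is 6 at row 1 (s_1 leaves); pivot element 3.
Divide row 1 by 3; eliminate column x1 from the other rows.
Row 2 update in column s_1: 0 − 0·(1/3) = 0.

0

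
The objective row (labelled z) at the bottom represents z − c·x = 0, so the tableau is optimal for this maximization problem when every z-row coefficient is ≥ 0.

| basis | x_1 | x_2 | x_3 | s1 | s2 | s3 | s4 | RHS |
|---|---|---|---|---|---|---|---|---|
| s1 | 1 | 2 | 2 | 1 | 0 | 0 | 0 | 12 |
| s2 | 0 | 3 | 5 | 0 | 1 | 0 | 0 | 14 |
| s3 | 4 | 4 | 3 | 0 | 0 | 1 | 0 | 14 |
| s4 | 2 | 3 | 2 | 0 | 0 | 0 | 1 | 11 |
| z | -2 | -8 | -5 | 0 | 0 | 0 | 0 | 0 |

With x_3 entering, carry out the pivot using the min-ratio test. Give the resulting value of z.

14

Ratio test on column x_3 — row 1: 12/2 = 6; row 2: 14/5 = 14/5; row 3: 14/3 = 14/3; row 4: 11/2 = 11/2. Minimum is 14/5 at row 2 (s2 leaves); pivot element 5.
Pivot on row 2; the z-row RHS becomes 0 − (-5)·(14/5) = 14.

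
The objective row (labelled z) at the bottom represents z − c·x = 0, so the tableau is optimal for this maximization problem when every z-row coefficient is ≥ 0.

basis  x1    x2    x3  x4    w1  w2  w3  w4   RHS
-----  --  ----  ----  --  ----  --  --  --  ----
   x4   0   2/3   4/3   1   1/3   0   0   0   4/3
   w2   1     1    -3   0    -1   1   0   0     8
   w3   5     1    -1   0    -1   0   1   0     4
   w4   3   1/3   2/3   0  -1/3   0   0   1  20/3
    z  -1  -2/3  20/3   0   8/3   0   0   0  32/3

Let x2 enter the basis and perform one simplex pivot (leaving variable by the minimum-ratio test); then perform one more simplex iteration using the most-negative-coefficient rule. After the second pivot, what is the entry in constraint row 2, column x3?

Ratio test on column x2 — row 1: (4/3)/(2/3) = 2; row 2: 8/1 = 8; row 3: 4/1 = 4; row 4: (20/3)/(1/3) = 20. Minimum is 2 at row 1 (x4 leaves); pivot element 2/3.
Divide row 1 by 2/3; eliminate column x2 from the other rows.
Second iteration: most negative z-row entry is -1 in column x1, so x1 enters.
Ratio test on column x1 — row 1: entry 0 ≤ 0; row 2: 6/1 = 6; row 3: 2/5 = 2/5; row 4: 6/3 = 2. Minimum is 2/5 at row 3 (w3 leaves); pivot element 5.
Divide row 3 by 5; eliminate column x1 from the other rows.
After both pivots, the entry at constraint row 2, column x3 is -22/5.

-22/5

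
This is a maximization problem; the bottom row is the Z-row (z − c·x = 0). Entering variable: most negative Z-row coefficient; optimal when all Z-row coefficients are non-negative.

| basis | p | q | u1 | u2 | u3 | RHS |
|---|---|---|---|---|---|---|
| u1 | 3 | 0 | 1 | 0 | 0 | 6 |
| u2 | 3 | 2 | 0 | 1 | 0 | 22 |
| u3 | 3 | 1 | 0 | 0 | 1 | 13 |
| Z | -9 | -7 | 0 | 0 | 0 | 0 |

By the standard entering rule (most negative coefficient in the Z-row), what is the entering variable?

p

Negative Z-row entries: p: -9, q: -7.
The most negative is -9 in column p, so p enters.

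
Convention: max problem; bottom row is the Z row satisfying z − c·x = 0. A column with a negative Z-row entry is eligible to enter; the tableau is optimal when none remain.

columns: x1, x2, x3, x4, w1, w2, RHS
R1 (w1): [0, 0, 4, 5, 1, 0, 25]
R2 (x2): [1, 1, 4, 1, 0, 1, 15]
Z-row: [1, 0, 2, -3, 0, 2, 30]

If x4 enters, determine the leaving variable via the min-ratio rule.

w1

Column x4 entries and ratios — w1: 25/5 = 5; x2: 15/1 = 15.
Smallest ratio is 5 in the row of w1, so w1 leaves.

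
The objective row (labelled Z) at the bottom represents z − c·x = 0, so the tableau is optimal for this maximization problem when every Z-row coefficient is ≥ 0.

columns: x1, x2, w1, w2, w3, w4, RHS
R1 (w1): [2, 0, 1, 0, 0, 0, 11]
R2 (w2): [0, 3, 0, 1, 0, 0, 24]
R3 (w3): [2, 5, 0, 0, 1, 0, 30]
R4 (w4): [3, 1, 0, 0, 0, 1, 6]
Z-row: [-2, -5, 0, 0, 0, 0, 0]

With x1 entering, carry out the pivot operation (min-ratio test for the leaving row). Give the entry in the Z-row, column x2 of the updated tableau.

Ratio test on column x1 — row 1: 11/2 = 11/2; row 2: entry 0 ≤ 0; row 3: 30/2 = 15; row 4: 6/3 = 2. Minimum is 2 at row 4 (w4 leaves); pivot element 3.
Divide row 4 by 3; eliminate column x1 from the other rows.
Z-row update in column x2: -5 − (-2)·(1/3) = -13/3.

-13/3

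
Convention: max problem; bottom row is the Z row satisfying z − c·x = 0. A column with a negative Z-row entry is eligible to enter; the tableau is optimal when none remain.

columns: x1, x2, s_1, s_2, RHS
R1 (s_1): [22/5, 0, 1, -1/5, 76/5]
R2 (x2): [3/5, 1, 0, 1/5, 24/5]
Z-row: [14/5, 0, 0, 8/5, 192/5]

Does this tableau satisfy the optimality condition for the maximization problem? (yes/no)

yes

Every Z-row coefficient is ≥ 0, so the tableau is optimal.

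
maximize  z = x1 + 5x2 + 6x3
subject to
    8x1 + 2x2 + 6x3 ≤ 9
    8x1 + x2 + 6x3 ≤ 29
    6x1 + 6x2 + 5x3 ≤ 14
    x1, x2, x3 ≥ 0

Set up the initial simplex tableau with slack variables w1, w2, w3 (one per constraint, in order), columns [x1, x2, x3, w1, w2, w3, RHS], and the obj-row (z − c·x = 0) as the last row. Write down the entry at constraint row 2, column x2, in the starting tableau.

1

Constraint 2 has coefficient 1 on x2.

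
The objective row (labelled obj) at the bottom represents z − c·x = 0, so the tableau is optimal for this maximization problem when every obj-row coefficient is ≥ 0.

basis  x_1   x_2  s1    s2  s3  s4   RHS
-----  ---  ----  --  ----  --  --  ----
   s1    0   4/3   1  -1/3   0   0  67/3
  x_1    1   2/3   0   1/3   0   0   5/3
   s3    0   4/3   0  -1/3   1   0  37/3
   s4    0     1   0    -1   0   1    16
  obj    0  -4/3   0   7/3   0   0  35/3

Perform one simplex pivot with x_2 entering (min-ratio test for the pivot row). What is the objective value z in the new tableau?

15

Ratio test on column x_2 — row 1: (67/3)/(4/3) = 67/4; row 2: (5/3)/(2/3) = 5/2; row 3: (37/3)/(4/3) = 37/4; row 4: 16/1 = 16. Minimum is 5/2 at row 2 (x_1 leaves); pivot element 2/3.
Pivot on row 2; the obj-row RHS becomes 35/3 − (-4/3)·(5/2) = 15.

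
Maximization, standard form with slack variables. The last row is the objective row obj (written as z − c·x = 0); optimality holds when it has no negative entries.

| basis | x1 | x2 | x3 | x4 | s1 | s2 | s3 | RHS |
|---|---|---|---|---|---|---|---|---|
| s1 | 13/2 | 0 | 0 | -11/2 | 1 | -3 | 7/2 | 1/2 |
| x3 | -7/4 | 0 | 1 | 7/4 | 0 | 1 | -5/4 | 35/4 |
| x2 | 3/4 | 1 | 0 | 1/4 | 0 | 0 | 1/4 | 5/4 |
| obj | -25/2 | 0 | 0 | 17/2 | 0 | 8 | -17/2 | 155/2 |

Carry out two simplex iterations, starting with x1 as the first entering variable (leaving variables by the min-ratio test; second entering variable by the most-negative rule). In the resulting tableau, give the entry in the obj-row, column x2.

54/23

Ratio test on column x1 — row 1: (1/2)/(13/2) = 1/13; row 2: entry -7/4 ≤ 0; row 3: (5/4)/(3/4) = 5/3. Minimum is 1/13 at row 1 (s1 leaves); pivot element 13/2.
Divide row 1 by 13/2; eliminate column x1 from the other rows.
Second iteration: most negative obj-row entry is -27/13 in column x4, so x4 enters.
Ratio test on column x4 — row 1: entry -11/13 ≤ 0; row 2: (231/26)/(7/26) = 33; row 3: (31/26)/(23/26) = 31/23. Minimum is 31/23 at row 3 (x2 leaves); pivot element 23/26.
Divide row 3 by 23/26; eliminate column x4 from the other rows.
After both pivots, the entry at the obj-row, column x2 is 54/23.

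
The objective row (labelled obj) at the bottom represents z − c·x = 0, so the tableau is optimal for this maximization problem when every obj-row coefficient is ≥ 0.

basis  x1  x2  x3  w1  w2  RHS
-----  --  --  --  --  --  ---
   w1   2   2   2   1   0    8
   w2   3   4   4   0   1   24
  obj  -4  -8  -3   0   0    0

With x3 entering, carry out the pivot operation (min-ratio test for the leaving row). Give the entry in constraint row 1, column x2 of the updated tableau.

1

Ratio test on column x3 — row 1: 8/2 = 4; row 2: 24/4 = 6. Minimum is 4 at row 1 (w1 leaves); pivot element 2.
Divide row 1 by 2; eliminate column x3 from the other rows.
In the new row 1, the x2 entry is the old entry divided by the pivot: 2/2 = 1.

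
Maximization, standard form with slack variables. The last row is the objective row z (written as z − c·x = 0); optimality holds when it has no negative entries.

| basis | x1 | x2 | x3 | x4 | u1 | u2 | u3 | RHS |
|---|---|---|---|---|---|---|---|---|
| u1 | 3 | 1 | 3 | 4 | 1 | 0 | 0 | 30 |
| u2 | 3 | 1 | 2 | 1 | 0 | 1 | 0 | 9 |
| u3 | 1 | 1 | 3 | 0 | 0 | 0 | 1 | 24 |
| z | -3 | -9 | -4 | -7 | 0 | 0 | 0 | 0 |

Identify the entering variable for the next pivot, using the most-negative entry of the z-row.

Negative z-row entries: x1: -3, x2: -9, x3: -4, x4: -7.
The most negative is -9 in column x2, so x2 enters.

x2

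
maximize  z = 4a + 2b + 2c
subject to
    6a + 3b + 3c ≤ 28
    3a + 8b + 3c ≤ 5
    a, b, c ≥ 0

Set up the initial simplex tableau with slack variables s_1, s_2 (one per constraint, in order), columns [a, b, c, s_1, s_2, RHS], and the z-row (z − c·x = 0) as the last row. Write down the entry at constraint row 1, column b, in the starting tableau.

3

Constraint 1 has coefficient 3 on b.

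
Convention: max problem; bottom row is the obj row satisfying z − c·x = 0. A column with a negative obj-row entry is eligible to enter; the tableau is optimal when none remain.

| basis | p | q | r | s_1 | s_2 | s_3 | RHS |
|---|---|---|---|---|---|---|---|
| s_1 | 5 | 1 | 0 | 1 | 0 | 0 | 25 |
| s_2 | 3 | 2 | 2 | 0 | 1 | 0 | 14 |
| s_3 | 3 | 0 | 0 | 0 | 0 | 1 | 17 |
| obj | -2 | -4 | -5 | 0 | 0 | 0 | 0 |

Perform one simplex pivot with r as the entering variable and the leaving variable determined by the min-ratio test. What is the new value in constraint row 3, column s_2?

Ratio test on column r — row 1: entry 0 ≤ 0; row 2: 14/2 = 7; row 3: entry 0 ≤ 0. Minimum is 7 at row 2 (s_2 leaves); pivot element 2.
Divide row 2 by 2; eliminate column r from the other rows.
Row 3 update in column s_2: 0 − 0·(1/2) = 0.

0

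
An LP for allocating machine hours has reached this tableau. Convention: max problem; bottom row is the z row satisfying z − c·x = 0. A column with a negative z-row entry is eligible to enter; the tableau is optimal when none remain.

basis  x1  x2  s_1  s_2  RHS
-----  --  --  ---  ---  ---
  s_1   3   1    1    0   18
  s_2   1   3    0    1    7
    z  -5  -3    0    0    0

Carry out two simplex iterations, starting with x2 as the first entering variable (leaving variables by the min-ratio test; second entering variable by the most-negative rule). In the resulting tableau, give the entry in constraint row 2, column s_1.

-1/8

Ratio test on column x2 — row 1: 18/1 = 18; row 2: 7/3 = 7/3. Minimum is 7/3 at row 2 (s_2 leaves); pivot element 3.
Divide row 2 by 3; eliminate column x2 from the other rows.
Second iteration: most negative z-row entry is -4 in column x1, so x1 enters.
Ratio test on column x1 — row 1: (47/3)/(8/3) = 47/8; row 2: (7/3)/(1/3) = 7. Minimum is 47/8 at row 1 (s_1 leaves); pivot element 8/3.
Divide row 1 by 8/3; eliminate column x1 from the other rows.
After both pivots, the entry at constraint row 2, column s_1 is -1/8.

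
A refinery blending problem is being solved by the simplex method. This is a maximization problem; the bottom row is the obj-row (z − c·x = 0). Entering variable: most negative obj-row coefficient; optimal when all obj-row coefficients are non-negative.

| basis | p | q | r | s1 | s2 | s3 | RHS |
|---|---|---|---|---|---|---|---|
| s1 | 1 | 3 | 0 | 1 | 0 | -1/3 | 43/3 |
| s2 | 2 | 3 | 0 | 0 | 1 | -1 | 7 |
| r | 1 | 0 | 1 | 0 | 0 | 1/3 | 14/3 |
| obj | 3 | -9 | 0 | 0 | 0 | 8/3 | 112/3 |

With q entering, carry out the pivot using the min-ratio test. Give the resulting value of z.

175/3

Ratio test on column q — row 1: (43/3)/3 = 43/9; row 2: 7/3 = 7/3; row 3: entry 0 ≤ 0. Minimum is 7/3 at row 2 (s2 leaves); pivot element 3.
Pivot on row 2; the obj-row RHS becomes 112/3 − (-9)·(7/3) = 175/3.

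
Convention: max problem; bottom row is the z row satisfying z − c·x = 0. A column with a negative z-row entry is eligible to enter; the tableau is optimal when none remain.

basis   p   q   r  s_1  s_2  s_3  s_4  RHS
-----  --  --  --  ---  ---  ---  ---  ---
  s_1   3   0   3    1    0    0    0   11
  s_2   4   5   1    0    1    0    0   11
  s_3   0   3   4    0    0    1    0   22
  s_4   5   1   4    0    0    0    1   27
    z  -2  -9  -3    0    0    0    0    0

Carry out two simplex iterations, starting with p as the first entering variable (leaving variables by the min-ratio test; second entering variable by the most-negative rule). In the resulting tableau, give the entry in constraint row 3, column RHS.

Ratio test on column p — row 1: 11/3 = 11/3; row 2: 11/4 = 11/4; row 3: entry 0 ≤ 0; row 4: 27/5 = 27/5. Minimum is 11/4 at row 2 (s_2 leaves); pivot element 4.
Divide row 2 by 4; eliminate column p from the other rows.
Second iteration: most negative z-row entry is -13/2 in column q, so q enters.
Ratio test on column q — row 1: entry -15/4 ≤ 0; row 2: (11/4)/(5/4) = 11/5; row 3: 22/3 = 22/3; row 4: entry -21/4 ≤ 0. Minimum is 11/5 at row 2 (p leaves); pivot element 5/4.
Divide row 2 by 5/4; eliminate column q from the other rows.
After both pivots, the entry at constraint row 3, column RHS is 77/5.

77/5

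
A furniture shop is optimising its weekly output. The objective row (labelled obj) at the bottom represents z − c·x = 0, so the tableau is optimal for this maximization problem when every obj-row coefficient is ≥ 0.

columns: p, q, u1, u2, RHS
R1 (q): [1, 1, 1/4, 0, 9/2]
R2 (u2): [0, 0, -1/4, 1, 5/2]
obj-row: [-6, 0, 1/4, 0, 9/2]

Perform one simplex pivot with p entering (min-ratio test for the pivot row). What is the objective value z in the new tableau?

63/2

Ratio test on column p — row 1: (9/2)/1 = 9/2; row 2: entry 0 ≤ 0. Minimum is 9/2 at row 1 (q leaves); pivot element 1.
Pivot on row 1; the obj-row RHS becomes 9/2 − (-6)·(9/2) = 63/2.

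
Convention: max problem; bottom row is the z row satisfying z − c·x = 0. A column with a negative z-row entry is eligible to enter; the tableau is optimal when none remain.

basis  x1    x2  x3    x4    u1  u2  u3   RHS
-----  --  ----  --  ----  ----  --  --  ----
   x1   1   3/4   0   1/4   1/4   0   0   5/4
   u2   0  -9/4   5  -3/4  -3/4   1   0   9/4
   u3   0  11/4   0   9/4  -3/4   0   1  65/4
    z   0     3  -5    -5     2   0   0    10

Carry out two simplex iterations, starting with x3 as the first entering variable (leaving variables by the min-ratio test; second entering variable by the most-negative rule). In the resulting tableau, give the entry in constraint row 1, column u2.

0

Ratio test on column x3 — row 1: entry 0 ≤ 0; row 2: (9/4)/5 = 9/20; row 3: entry 0 ≤ 0. Minimum is 9/20 at row 2 (u2 leaves); pivot element 5.
Divide row 2 by 5; eliminate column x3 from the other rows.
Second iteration: most negative z-row entry is -23/4 in column x4, so x4 enters.
Ratio test on column x4 — row 1: (5/4)/(1/4) = 5; row 2: entry -3/20 ≤ 0; row 3: (65/4)/(9/4) = 65/9. Minimum is 5 at row 1 (x1 leaves); pivot element 1/4.
Divide row 1 by 1/4; eliminate column x4 from the other rows.
After both pivots, the entry at constraint row 1, column u2 is 0.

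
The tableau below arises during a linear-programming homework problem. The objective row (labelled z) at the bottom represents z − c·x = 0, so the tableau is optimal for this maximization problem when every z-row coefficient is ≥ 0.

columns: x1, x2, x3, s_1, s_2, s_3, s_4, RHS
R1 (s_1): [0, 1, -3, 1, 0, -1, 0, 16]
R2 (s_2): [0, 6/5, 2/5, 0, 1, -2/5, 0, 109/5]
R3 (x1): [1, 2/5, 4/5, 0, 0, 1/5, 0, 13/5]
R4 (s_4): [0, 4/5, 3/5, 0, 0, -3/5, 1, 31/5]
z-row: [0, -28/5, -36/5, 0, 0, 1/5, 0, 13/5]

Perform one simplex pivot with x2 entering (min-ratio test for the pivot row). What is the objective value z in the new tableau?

39

Ratio test on column x2 — row 1: 16/1 = 16; row 2: (109/5)/(6/5) = 109/6; row 3: (13/5)/(2/5) = 13/2; row 4: (31/5)/(4/5) = 31/4. Minimum is 13/2 at row 3 (x1 leaves); pivot element 2/5.
Pivot on row 3; the z-row RHS becomes 13/5 − (-28/5)·(13/2) = 39.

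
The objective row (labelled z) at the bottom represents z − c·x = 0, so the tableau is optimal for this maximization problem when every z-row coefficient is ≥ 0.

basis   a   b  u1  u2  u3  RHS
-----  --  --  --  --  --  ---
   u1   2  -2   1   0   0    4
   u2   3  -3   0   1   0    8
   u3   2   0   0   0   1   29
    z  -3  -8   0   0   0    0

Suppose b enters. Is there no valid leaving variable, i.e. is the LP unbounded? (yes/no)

Every constraint-row entry in column b is ≤ 0, so increasing b is unbounded.

yes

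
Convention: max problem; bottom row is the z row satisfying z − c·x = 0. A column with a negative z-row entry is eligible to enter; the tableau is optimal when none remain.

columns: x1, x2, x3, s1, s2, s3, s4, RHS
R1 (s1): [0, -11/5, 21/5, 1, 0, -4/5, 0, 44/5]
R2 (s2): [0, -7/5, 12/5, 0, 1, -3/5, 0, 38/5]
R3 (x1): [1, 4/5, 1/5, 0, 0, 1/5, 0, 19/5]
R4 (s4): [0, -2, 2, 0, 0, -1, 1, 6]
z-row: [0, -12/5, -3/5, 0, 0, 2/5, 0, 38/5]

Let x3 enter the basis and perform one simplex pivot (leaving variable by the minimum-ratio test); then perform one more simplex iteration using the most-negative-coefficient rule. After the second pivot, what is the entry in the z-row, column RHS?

Ratio test on column x3 — row 1: (44/5)/(21/5) = 44/21; row 2: (38/5)/(12/5) = 19/6; row 3: (19/5)/(1/5) = 19; row 4: 6/2 = 3. Minimum is 44/21 at row 1 (s1 leaves); pivot element 21/5.
Divide row 1 by 21/5; eliminate column x3 from the other rows.
Second iteration: most negative z-row entry is -19/7 in column x2, so x2 enters.
Ratio test on column x2 — row 1: entry -11/21 ≤ 0; row 2: entry -1/7 ≤ 0; row 3: (71/21)/(19/21) = 71/19; row 4: entry -20/21 ≤ 0. Minimum is 71/19 at row 3 (x1 leaves); pivot element 19/21.
Divide row 3 by 19/21; eliminate column x2 from the other rows.
After both pivots, the entry at the z-row, column RHS is 19.

19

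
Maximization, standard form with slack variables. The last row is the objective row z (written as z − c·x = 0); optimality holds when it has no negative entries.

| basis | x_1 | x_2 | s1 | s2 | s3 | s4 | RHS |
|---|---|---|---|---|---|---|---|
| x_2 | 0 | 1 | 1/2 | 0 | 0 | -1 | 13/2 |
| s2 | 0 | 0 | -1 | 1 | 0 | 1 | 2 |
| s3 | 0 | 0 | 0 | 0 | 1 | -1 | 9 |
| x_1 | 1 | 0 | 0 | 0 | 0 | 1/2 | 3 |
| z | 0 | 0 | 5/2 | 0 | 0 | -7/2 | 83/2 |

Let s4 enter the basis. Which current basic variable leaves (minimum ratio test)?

s2

Column s4 entries and ratios — x_2: -1 ≤ 0, skip; s2: 2/1 = 2; s3: -1 ≤ 0, skip; x_1: 3/(1/2) = 6.
Smallest ratio is 2 in the row of s2, so s2 leaves.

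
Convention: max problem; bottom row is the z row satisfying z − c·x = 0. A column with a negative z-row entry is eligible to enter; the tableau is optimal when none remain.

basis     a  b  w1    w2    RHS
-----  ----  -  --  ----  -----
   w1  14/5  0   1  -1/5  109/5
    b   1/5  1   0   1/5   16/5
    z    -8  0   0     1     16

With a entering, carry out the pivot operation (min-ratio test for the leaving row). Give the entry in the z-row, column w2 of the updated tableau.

Ratio test on column a — row 1: (109/5)/(14/5) = 109/14; row 2: (16/5)/(1/5) = 16. Minimum is 109/14 at row 1 (w1 leaves); pivot element 14/5.
Divide row 1 by 14/5; eliminate column a from the other rows.
z-row update in column w2: 1 − (-8)·(-1/14) = 3/7.

3/7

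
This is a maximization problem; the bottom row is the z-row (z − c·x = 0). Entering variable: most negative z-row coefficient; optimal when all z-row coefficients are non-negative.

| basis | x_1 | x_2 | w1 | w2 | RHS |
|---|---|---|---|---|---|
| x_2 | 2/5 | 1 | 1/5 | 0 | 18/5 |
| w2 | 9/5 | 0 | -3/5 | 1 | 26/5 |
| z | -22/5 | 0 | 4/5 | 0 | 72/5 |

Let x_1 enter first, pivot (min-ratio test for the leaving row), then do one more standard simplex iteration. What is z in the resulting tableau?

Ratio test on column x_1 — row 1: (18/5)/(2/5) = 9; row 2: (26/5)/(9/5) = 26/9. Minimum is 26/9 at row 2 (w2 leaves); pivot element 9/5.
Pivot on row 2; the z-row RHS becomes 72/5 − (-22/5)·(26/9) = 244/9.
Next entering variable (most negative z-row entry -2/3): w1.
Ratio test on column w1 — row 1: (22/9)/(1/3) = 22/3; row 2: entry -1/3 ≤ 0. Minimum is 22/3 at row 1 (x_2 leaves); pivot element 1/3.
After the second pivot the z-row RHS is 244/9 − (-2/3)·(22/3) = 32.

32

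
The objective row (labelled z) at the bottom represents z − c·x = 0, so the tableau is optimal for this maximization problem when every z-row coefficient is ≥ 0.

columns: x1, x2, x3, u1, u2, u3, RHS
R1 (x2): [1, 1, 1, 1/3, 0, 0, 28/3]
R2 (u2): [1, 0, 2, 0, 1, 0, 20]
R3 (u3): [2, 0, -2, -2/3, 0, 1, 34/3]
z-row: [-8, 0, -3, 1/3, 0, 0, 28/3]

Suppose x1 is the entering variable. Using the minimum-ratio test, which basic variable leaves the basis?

Column x1 entries and ratios — x2: (28/3)/1 = 28/3; u2: 20/1 = 20; u3: (34/3)/2 = 17/3.
Smallest ratio is 17/3 in the row of u3, so u3 leaves.

u3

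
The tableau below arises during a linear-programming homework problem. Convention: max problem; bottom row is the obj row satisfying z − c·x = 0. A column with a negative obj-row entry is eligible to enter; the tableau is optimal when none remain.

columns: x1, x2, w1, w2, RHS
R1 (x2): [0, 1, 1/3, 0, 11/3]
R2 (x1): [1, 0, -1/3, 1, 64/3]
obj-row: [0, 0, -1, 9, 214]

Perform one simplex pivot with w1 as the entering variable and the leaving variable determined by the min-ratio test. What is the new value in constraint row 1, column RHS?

Ratio test on column w1 — row 1: (11/3)/(1/3) = 11; row 2: entry -1/3 ≤ 0. Minimum is 11 at row 1 (x2 leaves); pivot element 1/3.
Divide row 1 by 1/3; eliminate column w1 from the other rows.
In the new row 1, the RHS entry is the old entry divided by the pivot: (11/3)/(1/3) = 11.

11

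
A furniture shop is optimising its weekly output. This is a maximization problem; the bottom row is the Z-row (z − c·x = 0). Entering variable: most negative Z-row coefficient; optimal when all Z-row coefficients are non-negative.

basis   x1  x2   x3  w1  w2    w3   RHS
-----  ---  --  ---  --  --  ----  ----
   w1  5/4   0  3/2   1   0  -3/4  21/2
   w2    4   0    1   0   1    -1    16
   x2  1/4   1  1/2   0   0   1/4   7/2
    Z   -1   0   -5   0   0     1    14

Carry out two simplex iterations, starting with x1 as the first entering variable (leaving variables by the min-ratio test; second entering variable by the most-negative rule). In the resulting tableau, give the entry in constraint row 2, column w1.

Ratio test on column x1 — row 1: (21/2)/(5/4) = 42/5; row 2: 16/4 = 4; row 3: (7/2)/(1/4) = 14. Minimum is 4 at row 2 (w2 leaves); pivot element 4.
Divide row 2 by 4; eliminate column x1 from the other rows.
Second iteration: most negative Z-row entry is -19/4 in column x3, so x3 enters.
Ratio test on column x3 — row 1: (11/2)/(19/16) = 88/19; row 2: 4/(1/4) = 16; row 3: (5/2)/(7/16) = 40/7. Minimum is 88/19 at row 1 (w1 leaves); pivot element 19/16.
Divide row 1 by 19/16; eliminate column x3 from the other rows.
After both pivots, the entry at constraint row 2, column w1 is -4/19.

-4/19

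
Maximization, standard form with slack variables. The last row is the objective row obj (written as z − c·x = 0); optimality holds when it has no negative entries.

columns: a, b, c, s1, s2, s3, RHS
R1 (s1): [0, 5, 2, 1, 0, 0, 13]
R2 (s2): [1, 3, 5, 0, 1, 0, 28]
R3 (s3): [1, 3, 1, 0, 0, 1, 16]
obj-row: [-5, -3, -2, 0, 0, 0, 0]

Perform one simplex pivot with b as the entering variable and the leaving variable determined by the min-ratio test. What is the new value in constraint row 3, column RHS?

41/5

Ratio test on column b — row 1: 13/5 = 13/5; row 2: 28/3 = 28/3; row 3: 16/3 = 16/3. Minimum is 13/5 at row 1 (s1 leaves); pivot element 5.
Divide row 1 by 5; eliminate column b from the other rows.
Row 3 update in column RHS: 16 − 3·(13/5) = 41/5.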